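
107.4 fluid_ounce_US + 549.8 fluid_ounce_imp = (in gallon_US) 1 fluid_ounce_US = 2.957353e-05 m^3, so 107.4 fluid_ounce_US = 107.4 * 2.957353e-05 = 0.0031761971 m^3. 1 fluid_ounce_imp = 2.8413063e-05 m^3, so 549.8 fluid_ounce_imp = 549.8 * 2.8413063e-05 = 0.015621502 m^3. Sum: 0.0031761971 + 0.015621502 = 0.018797699 m^3. 1 gallon_US = 0.0037854118 m^3, so 0.018797699 m^3 = 0.018797699 / 0.0037854118 = 4.9658267 gallon_US ≈ 4.966 gallon_US (4 s.f.). Final answer: 4.966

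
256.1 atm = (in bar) 1 atm = 101325 Pa, so 256.1 atm = 256.1 * 101325 = 25949333 Pa. 1 bar = 100000 Pa, so 25949333 Pa = 25949333 / 100000 = 259.49333 bar ≈ 259.5 bar (4 s.f.). Final answer: 259.5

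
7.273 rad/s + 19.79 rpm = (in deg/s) 535.5. Check: 7.273 rad/s is already in rad/s. 1 rpm = 0.10471976 rad/s, so 19.79 rpm = 19.79 * 0.10471976 = 2.072404 rad/s. Sum: 7.273 + 2.072404 = 9.345404 rad/s. 1 deg/s = 0.017453293 rad/s, so 9.345404 rad/s = 9.345404 / 0.017453293 = 535.4522 deg/s ≈ 535.5 deg/s (4 s.f.).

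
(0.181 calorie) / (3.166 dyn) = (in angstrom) 1 calorie = 4.184 J, so 0.181 calorie = 0.181 * 4.184 = 0.757304 J. 1 dyn = 1e-05 N, so 3.166 dyn = 3.166 * 1e-05 = 3.166e-05 N. Combine: 0.757304 J / 3.166e-05 N = 23919.899 m. 1 angstrom = 1e-10 m, so 23919.899 m = 23919.899 / 1e-10 = 2.3919899e+14 angstrom ≈ 2.392e+14 angstrom (4 s.f.). Final answer: 2.392e+14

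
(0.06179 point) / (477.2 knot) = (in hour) 2.466e-11. Check: 1 point = 0.00035277778 m, so 0.06179 point = 0.06179 * 0.00035277778 = 2.1798139e-05 m. 1 knot = 0.51444444 m/s, so 477.2 knot = 477.2 * 0.51444444 = 245.49289 m/s. Combine: 2.1798139e-05 m / 245.49289 m/s = 8.8793362e-08 s. 1 hour = 3600 s, so 8.8793362e-08 s = 8.8793362e-08 / 3600 = 2.4664823e-11 hour ≈ 2.466e-11 hour (4 s.f.).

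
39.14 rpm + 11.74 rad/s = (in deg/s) 1 rpm = 0.10471976 rad/s, so 39.14 rpm = 39.14 * 0.10471976 = 4.0987312 rad/s. 11.74 rad/s is already in rad/s. Sum: 4.0987312 + 11.74 = 15.838731 rad/s. 1 deg/s = 0.017453293 rad/s, so 15.838731 rad/s = 15.838731 / 0.017453293 = 907.49245 deg/s ≈ 907.5 deg/s (4 s.f.). Final answer: 907.5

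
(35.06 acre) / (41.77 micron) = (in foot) 1 acre = 4046.8564 m^2, so 35.06 acre = 35.06 * 4046.8564 = 141882.79 m^2. 1 micron = 1e-06 m, so 41.77 micron = 41.77 * 1e-06 = 4.177e-05 m. Combine: 141882.79 m^2 / 4.177e-05 m = 3.3967629e+09 m. 1 foot = 0.3048 m, so 3.3967629e+09 m = 3.3967629e+09 / 0.3048 = 1.1144235e+10 foot ≈ 1.114e+10 foot (4 s.f.). Final answer: 1.114e+10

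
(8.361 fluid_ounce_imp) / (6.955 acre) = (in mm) 8.44e-06. Check: 1 fluid_ounce_imp = 2.8413063e-05 m^3, so 8.361 fluid_ounce_imp = 8.361 * 2.8413063e-05 = 0.00023756162 m^3. 1 acre = 4046.8564 m^2, so 6.955 acre = 6.955 * 4046.8564 = 28145.886 m^2. Combine: 0.00023756162 m^3 / 28145.886 m^2 = 8.4403672e-09 m. 1 mm = 0.001 m, so 8.4403672e-09 m = 8.4403672e-09 / 0.001 = 8.4403672e-06 mm ≈ 8.44e-06 mm (4 s.f.).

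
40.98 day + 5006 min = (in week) 6.351. Check: 1 day = 86400 s, so 40.98 day = 40.98 * 86400 = 3540672 s. 1 min = 60 s, so 5006 min = 5006 * 60 = 300360 s. Sum: 3540672 + 300360 = 3841032 s. 1 week = 604800 s, so 3841032 s = 3841032 / 604800 = 6.3509127 week ≈ 6.351 week (4 s.f.).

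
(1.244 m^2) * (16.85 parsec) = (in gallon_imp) 1.423e+20. Check: 1.244 m^2 is already in m^2. 1 parsec = 3.0856776e+16 m, so 16.85 parsec = 16.85 * 3.0856776e+16 = 5.1993667e+17 m. Combine: 1.244 m^2 * 5.1993667e+17 m = 6.4680122e+17 m^3. 1 gallon_imp = 0.00454609 m^3, so 6.4680122e+17 m^3 = 6.4680122e+17 / 0.00454609 = 1.4227638e+20 gallon_imp ≈ 1.423e+20 gallon_imp (4 s.f.).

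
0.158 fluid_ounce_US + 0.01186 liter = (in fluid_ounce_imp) 1 fluid_ounce_US = 2.957353e-05 m^3, so 0.158 fluid_ounce_US = 0.158 * 2.957353e-05 = 4.6726177e-06 m^3. 1 liter = 0.001 m^3, so 0.01186 liter = 0.01186 * 0.001 = 1.186e-05 m^3. Sum: 4.6726177e-06 + 1.186e-05 = 1.6532618e-05 m^3. 1 fluid_ounce_imp = 2.8413063e-05 m^3, so 1.6532618e-05 m^3 = 1.6532618e-05 / 2.8413063e-05 = 0.5818668 fluid_ounce_imp ≈ 0.5819 fluid_ounce_imp (4 s.f.). Final answer: 0.5819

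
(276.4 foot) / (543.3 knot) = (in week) 1 foot = 0.3048 m, so 276.4 foot = 276.4 * 0.3048 = 84.24672 m. 1 knot = 0.51444444 m/s, so 543.3 knot = 543.3 * 0.51444444 = 279.49767 m/s. Combine: 84.24672 m / 279.49767 m/s = 0.30142191 s. 1 week = 604800 s, so 0.30142191 s = 0.30142191 / 604800 = 4.9838278e-07 week ≈ 4.984e-07 week (4 s.f.). Final answer: 4.984e-07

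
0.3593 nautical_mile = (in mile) 1 nautical_mile = 1852 m, so 0.3593 nautical_mile = 0.3593 * 1852 = 665.4236 m. 1 mile = 1609.344 m, so 665.4236 m = 665.4236 / 1609.344 = 0.41347506 mile ≈ 0.4135 mile (4 s.f.). Final answer: 0.4135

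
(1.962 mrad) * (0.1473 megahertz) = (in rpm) 2760. Check: 1 mrad = 0.001 rad, so 1.962 mrad = 1.962 * 0.001 = 0.001962 rad. 1 megahertz = 1000000 Hz, so 0.1473 megahertz = 0.1473 * 1000000 = 147300 Hz. Combine: 0.001962 rad * 147300 Hz = 289.0026 rad/s. 1 rpm = 0.10471976 rad/s, so 289.0026 rad/s = 289.0026 / 0.10471976 = 2759.7715 rpm ≈ 2760 rpm (4 s.f.).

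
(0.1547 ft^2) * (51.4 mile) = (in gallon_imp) 2.615e+05. Check: 1 ft^2 = 0.09290304 m^2, so 0.1547 ft^2 = 0.1547 * 0.09290304 = 0.0143721 m^2. 1 mile = 1609.344 m, so 51.4 mile = 51.4 * 1609.344 = 82720.282 m. Combine: 0.0143721 m^2 * 82720.282 m = 1188.8642 m^3. 1 gallon_imp = 0.00454609 m^3, so 1188.8642 m^3 = 1188.8642 / 0.00454609 = 261513.56 gallon_imp ≈ 2.615e+05 gallon_imp (4 s.f.).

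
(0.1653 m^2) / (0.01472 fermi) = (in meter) 1.123e+16. Check: 0.1653 m^2 is already in m^2. 1 fermi = 1e-15 m, so 0.01472 fermi = 0.01472 * 1e-15 = 1.472e-17 m. Combine: 0.1653 m^2 / 1.472e-17 m = 1.122962e+16 m. 1.122962e+16 m = 1.122962e+16 meter ≈ 1.123e+16 meter (4 s.f.).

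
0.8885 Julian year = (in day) 324.5. Check: 1 Julian year = 31557600 s, so 0.8885 Julian year = 0.8885 * 31557600 = 28038928 s. 1 day = 86400 s, so 28038928 s = 28038928 / 86400 = 324.52462 day ≈ 324.5 day (4 s.f.).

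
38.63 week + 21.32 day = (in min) 4.201e+05. Check: 1 week = 604800 s, so 38.63 week = 38.63 * 604800 = 23363424 s. 1 day = 86400 s, so 21.32 day = 21.32 * 86400 = 1842048 s. Sum: 23363424 + 1842048 = 25205472 s. 1 min = 60 s, so 25205472 s = 25205472 / 60 = 420091.2 min ≈ 4.201e+05 min (4 s.f.).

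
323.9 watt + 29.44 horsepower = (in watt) 2.228e+04. Check: 323.9 watt = 323.9 W. 1 horsepower = 745.69987 W, so 29.44 horsepower = 29.44 * 745.69987 = 21953.404 W. Sum: 323.9 + 21953.404 = 22277.304 W. 22277.304 W = 22277.304 watt ≈ 2.228e+04 watt (4 s.f.).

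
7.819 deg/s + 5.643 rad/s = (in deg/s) 1 deg/s = 0.017453293 rad/s, so 7.819 deg/s = 7.819 * 0.017453293 = 0.13646729 rad/s. 5.643 rad/s is already in rad/s. Sum: 0.13646729 + 5.643 = 5.7794673 rad/s. 1 deg/s = 0.017453293 rad/s, so 5.7794673 rad/s = 5.7794673 / 0.017453293 = 331.13908 deg/s ≈ 331.1 deg/s (4 s.f.). Final answer: 331.1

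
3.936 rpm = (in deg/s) 23.62. Check: 1 rpm = 0.10471976 rad/s, so 3.936 rpm = 3.936 * 0.10471976 = 0.41217696 rad/s. 1 deg/s = 0.017453293 rad/s, so 0.41217696 rad/s = 0.41217696 / 0.017453293 = 23.616 deg/s ≈ 23.62 deg/s (4 s.f.).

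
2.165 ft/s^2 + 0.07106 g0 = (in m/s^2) 1 ft/s^2 = 0.3048 m/s^2, so 2.165 ft/s^2 = 2.165 * 0.3048 = 0.659892 m/s^2. 1 g0 = 9.80665 m/s^2, so 0.07106 g0 = 0.07106 * 9.80665 = 0.69686055 m/s^2. Sum: 0.659892 + 0.69686055 = 1.3567525 m/s^2. Result: 1.3567525 m/s^2 ≈ 1.357 m/s^2 (4 s.f.). Final answer: 1.357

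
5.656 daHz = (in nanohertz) 5.656e+10. Check: 1 daHz = 10 Hz, so 5.656 daHz = 5.656 * 10 = 56.56 Hz. 1 nanohertz = 1e-09 Hz, so 56.56 Hz = 56.56 / 1e-09 = 5.656e+10 nanohertz.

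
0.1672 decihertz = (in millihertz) 16.72. Check: 1 decihertz = 0.1 Hz, so 0.1672 decihertz = 0.1672 * 0.1 = 0.01672 Hz. 1 millihertz = 0.001 Hz, so 0.01672 Hz = 0.01672 / 0.001 = 16.72 millihertz.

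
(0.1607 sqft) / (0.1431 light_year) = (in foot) 1 sqft = 0.09290304 m^2, so 0.1607 sqft = 0.1607 * 0.09290304 = 0.014929519 m^2. 1 light_year = 9.4607305e+15 m, so 0.1431 light_year = 0.1431 * 9.4607305e+15 = 1.3538305e+15 m. Combine: 0.014929519 m^2 / 1.3538305e+15 m = 1.1027613e-17 m. 1 foot = 0.3048 m, so 1.1027613e-17 m = 1.1027613e-17 / 0.3048 = 3.6179831e-17 foot ≈ 3.618e-17 foot (4 s.f.). Final answer: 3.618e-17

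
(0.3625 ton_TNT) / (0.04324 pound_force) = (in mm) 1 ton_TNT = 4.184e+09 J, so 0.3625 ton_TNT = 0.3625 * 4.184e+09 = 1.5167e+09 J. 1 pound_force = 4.4482216 N, so 0.04324 pound_force = 0.04324 * 4.4482216 = 0.1923411 N. Combine: 1.5167e+09 J / 0.1923411 N = 7.88547e+09 m. 1 mm = 0.001 m, so 7.88547e+09 m = 7.88547e+09 / 0.001 = 7.88547e+12 mm ≈ 7.885e+12 mm (4 s.f.). Final answer: 7.885e+12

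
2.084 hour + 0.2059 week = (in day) 1 hour = 3600 s, so 2.084 hour = 2.084 * 3600 = 7502.4 s. 1 week = 604800 s, so 0.2059 week = 0.2059 * 604800 = 124528.32 s. Sum: 7502.4 + 124528.32 = 132030.72 s. 1 day = 86400 s, so 132030.72 s = 132030.72 / 86400 = 1.5281333 day ≈ 1.528 day (4 s.f.). Final answer: 1.528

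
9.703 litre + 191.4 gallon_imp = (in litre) 879.8. Check: 1 litre = 0.001 m^3, so 9.703 litre = 9.703 * 0.001 = 0.009703 m^3. 1 gallon_imp = 0.00454609 m^3, so 191.4 gallon_imp = 191.4 * 0.00454609 = 0.87012163 m^3. Sum: 0.009703 + 0.87012163 = 0.87982463 m^3. 1 litre = 0.001 m^3, so 0.87982463 m^3 = 0.87982463 / 0.001 = 879.82463 litre ≈ 879.8 litre (4 s.f.).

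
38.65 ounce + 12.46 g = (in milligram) 1 ounce = 0.028349523 kg, so 38.65 ounce = 38.65 * 0.028349523 = 1.0957091 kg. 1 g = 0.001 kg, so 12.46 g = 12.46 * 0.001 = 0.01246 kg. Sum: 1.0957091 + 0.01246 = 1.1081691 kg. 1 milligram = 1e-06 kg, so 1.1081691 kg = 1.1081691 / 1e-06 = 1108169.1 milligram ≈ 1.108e+06 milligram (4 s.f.). Final answer: 1.108e+06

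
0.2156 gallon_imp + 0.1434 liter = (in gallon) 1 gallon_imp = 0.00454609 m^3, so 0.2156 gallon_imp = 0.2156 * 0.00454609 = 0.000980137 m^3. 1 liter = 0.001 m^3, so 0.1434 liter = 0.1434 * 0.001 = 0.0001434 m^3. Sum: 0.000980137 + 0.0001434 = 0.001123537 m^3. 1 gallon = 0.0037854118 m^3, so 0.001123537 m^3 = 0.001123537 / 0.0037854118 = 0.29680708 gallon ≈ 0.2968 gallon (4 s.f.). Final answer: 0.2968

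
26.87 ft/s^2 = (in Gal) 819. Check: 1 ft/s^2 = 0.3048 m/s^2, so 26.87 ft/s^2 = 26.87 * 0.3048 = 8.189976 m/s^2. 1 Gal = 0.01 m/s^2, so 8.189976 m/s^2 = 8.189976 / 0.01 = 818.9976 Gal ≈ 819 Gal (4 s.f.).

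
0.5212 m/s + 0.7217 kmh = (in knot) 0.5212 m/s is already in m/s. 1 kmh = 0.27777778 m/s, so 0.7217 kmh = 0.7217 * 0.27777778 = 0.20047222 m/s. Sum: 0.5212 + 0.20047222 = 0.72167222 m/s. 1 knot = 0.51444444 m/s, so 0.72167222 m/s = 0.72167222 / 0.51444444 = 1.4028186 knot ≈ 1.403 knot (4 s.f.). Final answer: 1.403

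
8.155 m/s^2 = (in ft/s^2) 26.76. Check: 1 ft/s^2 = 0.3048 m/s^2, so 8.155 m/s^2 = 8.155 / 0.3048 = 26.755249 ft/s^2 ≈ 26.76 ft/s^2 (4 s.f.).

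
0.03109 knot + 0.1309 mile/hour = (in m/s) 1 knot = 0.51444444 m/s, so 0.03109 knot = 0.03109 * 0.51444444 = 0.015994078 m/s. 1 mile/hour = 0.44704 m/s, so 0.1309 mile/hour = 0.1309 * 0.44704 = 0.058517536 m/s. Sum: 0.015994078 + 0.058517536 = 0.074511614 m/s. Result: 0.074511614 m/s ≈ 0.07451 m/s (4 s.f.). Final answer: 0.07451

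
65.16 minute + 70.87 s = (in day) 1 minute = 60 s, so 65.16 minute = 65.16 * 60 = 3909.6 s. 70.87 s is already in s. Sum: 3909.6 + 70.87 = 3980.47 s. 1 day = 86400 s, so 3980.47 s = 3980.47 / 86400 = 0.046070255 day ≈ 0.04607 day (4 s.f.). Final answer: 0.04607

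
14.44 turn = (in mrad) 9.073e+04. Check: 1 turn = 6.2831853 rad, so 14.44 turn = 14.44 * 6.2831853 = 90.729196 rad. 1 mrad = 0.001 rad, so 90.729196 rad = 90.729196 / 0.001 = 90729.196 mrad ≈ 9.073e+04 mrad (4 s.f.).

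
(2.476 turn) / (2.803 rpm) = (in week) 8.763e-05. Check: 1 turn = 6.2831853 rad, so 2.476 turn = 2.476 * 6.2831853 = 15.557167 rad. 1 rpm = 0.10471976 rad/s, so 2.803 rpm = 2.803 * 0.10471976 = 0.29352947 rad/s. Combine: 15.557167 rad / 0.29352947 rad/s = 53.000357 s. 1 week = 604800 s, so 53.000357 s = 53.000357 / 604800 = 8.7632865e-05 week ≈ 8.763e-05 week (4 s.f.).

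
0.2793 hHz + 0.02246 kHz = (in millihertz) 1 hHz = 100 Hz, so 0.2793 hHz = 0.2793 * 100 = 27.93 Hz. 1 kHz = 1000 Hz, so 0.02246 kHz = 0.02246 * 1000 = 22.46 Hz. Sum: 27.93 + 22.46 = 50.39 Hz. 1 millihertz = 0.001 Hz, so 50.39 Hz = 50.39 / 0.001 = 50390 millihertz ≈ 5.039e+04 millihertz (4 s.f.). Final answer: 5.039e+04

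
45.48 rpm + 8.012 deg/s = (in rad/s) 4.902. Check: 1 rpm = 0.10471976 rad/s, so 45.48 rpm = 45.48 * 0.10471976 = 4.7626545 rad/s. 1 deg/s = 0.017453293 rad/s, so 8.012 deg/s = 8.012 * 0.017453293 = 0.13983578 rad/s. Sum: 4.7626545 + 0.13983578 = 4.9024902 rad/s. Result: 4.9024902 rad/s ≈ 4.902 rad/s (4 s.f.).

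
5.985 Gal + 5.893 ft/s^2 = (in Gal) 1 Gal = 0.01 m/s^2, so 5.985 Gal = 5.985 * 0.01 = 0.05985 m/s^2. 1 ft/s^2 = 0.3048 m/s^2, so 5.893 ft/s^2 = 5.893 * 0.3048 = 1.7961864 m/s^2. Sum: 0.05985 + 1.7961864 = 1.8560364 m/s^2. 1 Gal = 0.01 m/s^2, so 1.8560364 m/s^2 = 1.8560364 / 0.01 = 185.60364 Gal ≈ 185.6 Gal (4 s.f.). Final answer: 185.6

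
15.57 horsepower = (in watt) 1.161e+04. Check: 1 horsepower = 745.69987 W, so 15.57 horsepower = 15.57 * 745.69987 = 11610.547 W. 11610.547 W = 11610.547 watt ≈ 1.161e+04 watt (4 s.f.).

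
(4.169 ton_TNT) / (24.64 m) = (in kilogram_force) 7.219e+07. Check: 1 ton_TNT = 4.184e+09 J, so 4.169 ton_TNT = 4.169 * 4.184e+09 = 1.7443096e+10 J. 24.64 m is already in m. Combine: 1.7443096e+10 J / 24.64 m = 7.0791786e+08 N. 1 kilogram_force = 9.80665 N, so 7.0791786e+08 N = 7.0791786e+08 / 9.80665 = 72187532 kilogram_force ≈ 7.219e+07 kilogram_force (4 s.f.).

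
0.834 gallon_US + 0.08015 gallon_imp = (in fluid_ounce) 119.1. Check: 1 gallon_US = 0.0037854118 m^3, so 0.834 gallon_US = 0.834 * 0.0037854118 = 0.0031570334 m^3. 1 gallon_imp = 0.00454609 m^3, so 0.08015 gallon_imp = 0.08015 * 0.00454609 = 0.00036436911 m^3. Sum: 0.0031570334 + 0.00036436911 = 0.0035214025 m^3. 1 fluid_ounce = 2.957353e-05 m^3, so 0.0035214025 m^3 = 0.0035214025 / 2.957353e-05 = 119.07279 fluid_ounce ≈ 119.1 fluid_ounce (4 s.f.).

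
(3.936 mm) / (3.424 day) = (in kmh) 1 mm = 0.001 m, so 3.936 mm = 3.936 * 0.001 = 0.003936 m. 1 day = 86400 s, so 3.424 day = 3.424 * 86400 = 295833.6 s. Combine: 0.003936 m / 295833.6 s = 1.3304777e-08 m/s. 1 kmh = 0.27777778 m/s, so 1.3304777e-08 m/s = 1.3304777e-08 / 0.27777778 = 4.7897196e-08 kmh ≈ 4.79e-08 kmh (4 s.f.). Final answer: 4.79e-08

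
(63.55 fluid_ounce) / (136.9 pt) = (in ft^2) 1 fluid_ounce = 2.957353e-05 m^3, so 63.55 fluid_ounce = 63.55 * 2.957353e-05 = 0.0018793978 m^3. 1 pt = 0.00035277778 m, so 136.9 pt = 136.9 * 0.00035277778 = 0.048295278 m. Combine: 0.0018793978 m^3 / 0.048295278 m = 0.038914732 m^2. 1 ft^2 = 0.09290304 m^2, so 0.038914732 m^2 = 0.038914732 / 0.09290304 = 0.41887469 ft^2 ≈ 0.4189 ft^2 (4 s.f.). Final answer: 0.4189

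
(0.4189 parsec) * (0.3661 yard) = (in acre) 1 parsec = 3.0856776e+16 m, so 0.4189 parsec = 0.4189 * 3.0856776e+16 = 1.2925903e+16 m. 1 yard = 0.9144 m, so 0.3661 yard = 0.3661 * 0.9144 = 0.33476184 m. Combine: 1.2925903e+16 m * 0.33476184 m = 4.3270992e+15 m^2. 1 acre = 4046.8564 m^2, so 4.3270992e+15 m^2 = 4.3270992e+15 / 4046.8564 = 1.0692495e+12 acre ≈ 1.069e+12 acre (4 s.f.). Final answer: 1.069e+12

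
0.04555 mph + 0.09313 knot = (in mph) 1 mph = 0.44704 m/s, so 0.04555 mph = 0.04555 * 0.44704 = 0.020362672 m/s. 1 knot = 0.51444444 m/s, so 0.09313 knot = 0.09313 * 0.51444444 = 0.047910211 m/s. Sum: 0.020362672 + 0.047910211 = 0.068272883 m/s. 1 mph = 0.44704 m/s, so 0.068272883 m/s = 0.068272883 / 0.44704 = 0.15272209 mph ≈ 0.1527 mph (4 s.f.). Final answer: 0.1527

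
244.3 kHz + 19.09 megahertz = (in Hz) 1 kHz = 1000 Hz, so 244.3 kHz = 244.3 * 1000 = 244300 Hz. 1 megahertz = 1000000 Hz, so 19.09 megahertz = 19.09 * 1000000 = 19090000 Hz. Sum: 244300 + 19090000 = 19334300 Hz. Result: 19334300 Hz ≈ 1.933e+07 Hz (4 s.f.). Final answer: 1.933e+07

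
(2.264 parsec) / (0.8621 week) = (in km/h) 4.823e+11. Check: 1 parsec = 3.0856776e+16 m, so 2.264 parsec = 2.264 * 3.0856776e+16 = 6.985974e+16 m. 1 week = 604800 s, so 0.8621 week = 0.8621 * 604800 = 521398.08 s. Combine: 6.985974e+16 m / 521398.08 s = 1.3398542e+11 m/s. 1 km/h = 0.27777778 m/s, so 1.3398542e+11 m/s = 1.3398542e+11 / 0.27777778 = 4.8234751e+11 km/h ≈ 4.823e+11 km/h (4 s.f.).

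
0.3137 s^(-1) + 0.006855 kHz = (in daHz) 0.7169. Check: 0.3137 s^(-1) = 0.3137 Hz. 1 kHz = 1000 Hz, so 0.006855 kHz = 0.006855 * 1000 = 6.855 Hz. Sum: 0.3137 + 6.855 = 7.1687 Hz. 1 daHz = 10 Hz, so 7.1687 Hz = 7.1687 / 10 = 0.71687 daHz ≈ 0.7169 daHz (4 s.f.).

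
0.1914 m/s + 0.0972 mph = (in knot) 0.4565. Check: 0.1914 m/s is already in m/s. 1 mph = 0.44704 m/s, so 0.0972 mph = 0.0972 * 0.44704 = 0.043452288 m/s. Sum: 0.1914 + 0.043452288 = 0.23485229 m/s. 1 knot = 0.51444444 m/s, so 0.23485229 m/s = 0.23485229 / 0.51444444 = 0.45651633 knot ≈ 0.4565 knot (4 s.f.).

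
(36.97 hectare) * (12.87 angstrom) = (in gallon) 1 hectare = 10000 m^2, so 36.97 hectare = 36.97 * 10000 = 369700 m^2. 1 angstrom = 1e-10 m, so 12.87 angstrom = 12.87 * 1e-10 = 1.287e-09 m. Combine: 369700 m^2 * 1.287e-09 m = 0.0004758039 m^3. 1 gallon = 0.0037854118 m^3, so 0.0004758039 m^3 = 0.0004758039 / 0.0037854118 = 0.12569409 gallon ≈ 0.1257 gallon (4 s.f.). Final answer: 0.1257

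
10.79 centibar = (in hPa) 1 centibar = 1000 Pa, so 10.79 centibar = 10.79 * 1000 = 10790 Pa. 1 hPa = 100 Pa, so 10790 Pa = 10790 / 100 = 107.9 hPa. Final answer: 107.9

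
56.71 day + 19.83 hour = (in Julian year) 0.1575. Check: 1 day = 86400 s, so 56.71 day = 56.71 * 86400 = 4899744 s. 1 hour = 3600 s, so 19.83 hour = 19.83 * 3600 = 71388 s. Sum: 4899744 + 71388 = 4971132 s. 1 Julian year = 31557600 s, so 4971132 s = 4971132 / 31557600 = 0.15752567 Julian year ≈ 0.1575 Julian year (4 s.f.).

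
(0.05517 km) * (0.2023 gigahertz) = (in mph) 2.497e+10. Check: 1 km = 1000 m, so 0.05517 km = 0.05517 * 1000 = 55.17 m. 1 gigahertz = 1e+09 Hz, so 0.2023 gigahertz = 0.2023 * 1e+09 = 2.023e+08 Hz. Combine: 55.17 m * 2.023e+08 Hz = 1.1160891e+10 m/s. 1 mph = 0.44704 m/s, so 1.1160891e+10 m/s = 1.1160891e+10 / 0.44704 = 2.4966202e+10 mph ≈ 2.497e+10 mph (4 s.f.).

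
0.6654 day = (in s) 1 day = 86400 s, so 0.6654 day = 0.6654 * 86400 = 57490.56 s. Result: 57490.56 s ≈ 5.749e+04 s (4 s.f.). Final answer: 5.749e+04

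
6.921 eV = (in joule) 1.109e-18. Check: 1 eV = 1.6021766e-19 J, so 6.921 eV = 6.921 * 1.6021766e-19 = 1.1088664e-18 J. 1.1088664e-18 J = 1.1088664e-18 joule ≈ 1.109e-18 joule (4 s.f.).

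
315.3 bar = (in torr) 1 bar = 100000 Pa, so 315.3 bar = 315.3 * 100000 = 31530000 Pa. 1 torr = 133.32237 Pa, so 31530000 Pa = 31530000 / 133.32237 = 236494.45 torr ≈ 2.365e+05 torr (4 s.f.). Final answer: 2.365e+05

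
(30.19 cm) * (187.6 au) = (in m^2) 8.473e+12. Check: 1 cm = 0.01 m, so 30.19 cm = 30.19 * 0.01 = 0.3019 m. 1 au = 1.4959787e+11 m, so 187.6 au = 187.6 * 1.4959787e+11 = 2.8064561e+13 m. Combine: 0.3019 m * 2.8064561e+13 m = 8.4726908e+12 m^2. Result: 8.4726908e+12 m^2 ≈ 8.473e+12 m^2 (4 s.f.).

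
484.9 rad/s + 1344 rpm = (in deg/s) 484.9 rad/s is already in rad/s. 1 rpm = 0.10471976 rad/s, so 1344 rpm = 1344 * 0.10471976 = 140.74335 rad/s. Sum: 484.9 + 140.74335 = 625.64335 rad/s. 1 deg/s = 0.017453293 rad/s, so 625.64335 rad/s = 625.64335 / 0.017453293 = 35846.723 deg/s ≈ 3.585e+04 deg/s (4 s.f.). Final answer: 3.585e+04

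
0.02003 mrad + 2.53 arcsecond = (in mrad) 1 mrad = 0.001 rad, so 0.02003 mrad = 0.02003 * 0.001 = 2.003e-05 rad. 1 arcsecond = 4.8481368e-06 rad, so 2.53 arcsecond = 2.53 * 4.8481368e-06 = 1.2265786e-05 rad. Sum: 2.003e-05 + 1.2265786e-05 = 3.2295786e-05 rad. 1 mrad = 0.001 rad, so 3.2295786e-05 rad = 3.2295786e-05 / 0.001 = 0.032295786 mrad ≈ 0.0323 mrad (4 s.f.). Final answer: 0.0323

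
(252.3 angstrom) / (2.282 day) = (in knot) 2.487e-13. Check: 1 angstrom = 1e-10 m, so 252.3 angstrom = 252.3 * 1e-10 = 2.523e-08 m. 1 day = 86400 s, so 2.282 day = 2.282 * 86400 = 197164.8 s. Combine: 2.523e-08 m / 197164.8 s = 1.2796402e-13 m/s. 1 knot = 0.51444444 m/s, so 1.2796402e-13 m/s = 1.2796402e-13 / 0.51444444 = 2.4874215e-13 knot ≈ 2.487e-13 knot (4 s.f.).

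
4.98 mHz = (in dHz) 1 mHz = 0.001 Hz, so 4.98 mHz = 4.98 * 0.001 = 0.00498 Hz. 1 dHz = 0.1 Hz, so 0.00498 Hz = 0.00498 / 0.1 = 0.0498 dHz. Final answer: 0.0498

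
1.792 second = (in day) 2.074e-05. Check: 1.792 second = 1.792 s. 1 day = 86400 s, so 1.792 s = 1.792 / 86400 = 2.0740741e-05 day ≈ 2.074e-05 day (4 s.f.).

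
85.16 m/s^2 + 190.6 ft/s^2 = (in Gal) 1.433e+04. Check: 85.16 m/s^2 is already in m/s^2. 1 ft/s^2 = 0.3048 m/s^2, so 190.6 ft/s^2 = 190.6 * 0.3048 = 58.09488 m/s^2. Sum: 85.16 + 58.09488 = 143.25488 m/s^2. 1 Gal = 0.01 m/s^2, so 143.25488 m/s^2 = 143.25488 / 0.01 = 14325.488 Gal ≈ 1.433e+04 Gal (4 s.f.).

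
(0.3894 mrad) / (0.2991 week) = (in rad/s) 1 mrad = 0.001 rad, so 0.3894 mrad = 0.3894 * 0.001 = 0.0003894 rad. 1 week = 604800 s, so 0.2991 week = 0.2991 * 604800 = 180895.68 s. Combine: 0.0003894 rad / 180895.68 s = 2.1526219e-09 rad/s. Result: 2.1526219e-09 rad/s ≈ 2.153e-09 rad/s (4 s.f.). Final answer: 2.153e-09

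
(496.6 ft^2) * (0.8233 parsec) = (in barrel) 7.372e+18. Check: 1 ft^2 = 0.09290304 m^2, so 496.6 ft^2 = 496.6 * 0.09290304 = 46.13565 m^2. 1 parsec = 3.0856776e+16 m, so 0.8233 parsec = 0.8233 * 3.0856776e+16 = 2.5404384e+16 m. Combine: 46.13565 m^2 * 2.5404384e+16 m = 1.1720477e+18 m^3. 1 barrel = 0.15898729 m^3, so 1.1720477e+18 m^3 = 1.1720477e+18 / 0.15898729 = 7.3719585e+18 barrel ≈ 7.372e+18 barrel (4 s.f.).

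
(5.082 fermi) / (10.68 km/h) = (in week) 1 fermi = 1e-15 m, so 5.082 fermi = 5.082 * 1e-15 = 5.082e-15 m. 1 km/h = 0.27777778 m/s, so 10.68 km/h = 10.68 * 0.27777778 = 2.9666667 m/s. Combine: 5.082e-15 m / 2.9666667 m/s = 1.7130337e-15 s. 1 week = 604800 s, so 1.7130337e-15 s = 1.7130337e-15 / 604800 = 2.832397e-21 week ≈ 2.832e-21 week (4 s.f.). Final answer: 2.832e-21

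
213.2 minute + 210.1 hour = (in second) 7.692e+05. Check: 1 minute = 60 s, so 213.2 minute = 213.2 * 60 = 12792 s. 1 hour = 3600 s, so 210.1 hour = 210.1 * 3600 = 756360 s. Sum: 12792 + 756360 = 769152 s. 769152 s = 769152 second ≈ 7.692e+05 second (4 s.f.).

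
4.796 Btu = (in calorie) 1 Btu = 1055.0559 J, so 4.796 Btu = 4.796 * 1055.0559 = 5060.0479 J. 1 calorie = 4.184 J, so 5060.0479 J = 5060.0479 / 4.184 = 1209.3805 calorie ≈ 1209 calorie (4 s.f.). Final answer: 1209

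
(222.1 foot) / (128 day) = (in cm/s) 0.0006121. Check: 1 foot = 0.3048 m, so 222.1 foot = 222.1 * 0.3048 = 67.69608 m. 1 day = 86400 s, so 128 day = 128 * 86400 = 11059200 s. Combine: 67.69608 m / 11059200 s = 6.1212457e-06 m/s. 1 cm/s = 0.01 m/s, so 6.1212457e-06 m/s = 6.1212457e-06 / 0.01 = 0.00061212457 cm/s ≈ 0.0006121 cm/s (4 s.f.).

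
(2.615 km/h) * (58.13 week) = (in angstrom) 1 km/h = 0.27777778 m/s, so 2.615 km/h = 2.615 * 0.27777778 = 0.72638889 m/s. 1 week = 604800 s, so 58.13 week = 58.13 * 604800 = 35157024 s. Combine: 0.72638889 m/s * 35157024 s = 25537672 m. 1 angstrom = 1e-10 m, so 25537672 m = 25537672 / 1e-10 = 2.5537672e+17 angstrom ≈ 2.554e+17 angstrom (4 s.f.). Final answer: 2.554e+17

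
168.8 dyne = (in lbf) 1 dyne = 1e-05 N, so 168.8 dyne = 168.8 * 1e-05 = 0.001688 N. 1 lbf = 4.4482216 N, so 0.001688 N = 0.001688 / 4.4482216 = 0.0003794775 lbf ≈ 0.0003795 lbf (4 s.f.). Final answer: 0.0003795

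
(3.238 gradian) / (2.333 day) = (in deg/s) 1 gradian = 0.015707963 rad, so 3.238 gradian = 3.238 * 0.015707963 = 0.050862385 rad. 1 day = 86400 s, so 2.333 day = 2.333 * 86400 = 201571.2 s. Combine: 0.050862385 rad / 201571.2 s = 2.5232962e-07 rad/s. 1 deg/s = 0.017453293 rad/s, so 2.5232962e-07 rad/s = 2.5232962e-07 / 0.017453293 = 1.4457422e-05 deg/s ≈ 1.446e-05 deg/s (4 s.f.). Final answer: 1.446e-05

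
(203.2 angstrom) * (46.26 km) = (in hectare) 1 angstrom = 1e-10 m, so 203.2 angstrom = 203.2 * 1e-10 = 2.032e-08 m. 1 km = 1000 m, so 46.26 km = 46.26 * 1000 = 46260 m. Combine: 2.032e-08 m * 46260 m = 0.0009400032 m^2. 1 hectare = 10000 m^2, so 0.0009400032 m^2 = 0.0009400032 / 10000 = 9.400032e-08 hectare ≈ 9.4e-08 hectare (4 s.f.). Final answer: 9.4e-08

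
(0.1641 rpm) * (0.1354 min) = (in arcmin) 479.9. Check: 1 rpm = 0.10471976 rad/s, so 0.1641 rpm = 0.1641 * 0.10471976 = 0.017184512 rad/s. 1 min = 60 s, so 0.1354 min = 0.1354 * 60 = 8.124 s. Combine: 0.017184512 rad/s * 8.124 s = 0.13960697 rad. 1 arcmin = 0.00029088821 rad, so 0.13960697 rad = 0.13960697 / 0.00029088821 = 479.93342 arcmin ≈ 479.9 arcmin (4 s.f.).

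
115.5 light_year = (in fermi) 1.093e+33. Check: 1 light_year = 9.4607305e+15 m, so 115.5 light_year = 115.5 * 9.4607305e+15 = 1.0927144e+18 m. 1 fermi = 1e-15 m, so 1.0927144e+18 m = 1.0927144e+18 / 1e-15 = 1.0927144e+33 fermi ≈ 1.093e+33 fermi (4 s.f.).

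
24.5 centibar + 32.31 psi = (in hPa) 1 centibar = 1000 Pa, so 24.5 centibar = 24.5 * 1000 = 24500 Pa. 1 psi = 6894.7573 Pa, so 32.31 psi = 32.31 * 6894.7573 = 222769.61 Pa. Sum: 24500 + 222769.61 = 247269.61 Pa. 1 hPa = 100 Pa, so 247269.61 Pa = 247269.61 / 100 = 2472.6961 hPa ≈ 2473 hPa (4 s.f.). Final answer: 2473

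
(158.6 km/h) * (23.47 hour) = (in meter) 3.722e+06. Check: 1 km/h = 0.27777778 m/s, so 158.6 km/h = 158.6 * 0.27777778 = 44.055556 m/s. 1 hour = 3600 s, so 23.47 hour = 23.47 * 3600 = 84492 s. Combine: 44.055556 m/s * 84492 s = 3722342 m. 3722342 m = 3722342 meter ≈ 3.722e+06 meter (4 s.f.).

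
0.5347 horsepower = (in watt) 398.7. Check: 1 horsepower = 745.69987 W, so 0.5347 horsepower = 0.5347 * 745.69987 = 398.72572 W. 398.72572 W = 398.72572 watt ≈ 398.7 watt (4 s.f.).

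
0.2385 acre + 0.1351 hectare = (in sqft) 2.493e+04. Check: 1 acre = 4046.8564 m^2, so 0.2385 acre = 0.2385 * 4046.8564 = 965.17526 m^2. 1 hectare = 10000 m^2, so 0.1351 hectare = 0.1351 * 10000 = 1351 m^2. Sum: 965.17526 + 1351 = 2316.1753 m^2. 1 sqft = 0.09290304 m^2, so 2316.1753 m^2 = 2316.1753 / 0.09290304 = 24931.103 sqft ≈ 2.493e+04 sqft (4 s.f.).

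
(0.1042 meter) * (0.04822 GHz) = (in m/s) 0.1042 meter = 0.1042 m. 1 GHz = 1e+09 Hz, so 0.04822 GHz = 0.04822 * 1e+09 = 48220000 Hz. Combine: 0.1042 m * 48220000 Hz = 5024524 m/s. Result: 5024524 m/s ≈ 5.025e+06 m/s (4 s.f.). Final answer: 5.025e+06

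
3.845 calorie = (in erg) 1.609e+08. Check: 1 calorie = 4.184 J, so 3.845 calorie = 3.845 * 4.184 = 16.08748 J. 1 erg = 1e-07 J, so 16.08748 J = 16.08748 / 1e-07 = 1.608748e+08 erg ≈ 1.609e+08 erg (4 s.f.).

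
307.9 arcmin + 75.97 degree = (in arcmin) 1 arcmin = 0.00029088821 rad, so 307.9 arcmin = 307.9 * 0.00029088821 = 0.089564479 rad. 1 degree = 0.017453293 rad, so 75.97 degree = 75.97 * 0.017453293 = 1.3259266 rad. Sum: 0.089564479 + 1.3259266 = 1.4154911 rad. 1 arcmin = 0.00029088821 rad, so 1.4154911 rad = 1.4154911 / 0.00029088821 = 4866.1 arcmin ≈ 4866 arcmin (4 s.f.). Final answer: 4866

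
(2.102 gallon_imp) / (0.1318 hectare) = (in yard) 7.929e-06. Check: 1 gallon_imp = 0.00454609 m^3, so 2.102 gallon_imp = 2.102 * 0.00454609 = 0.0095558812 m^3. 1 hectare = 10000 m^2, so 0.1318 hectare = 0.1318 * 10000 = 1318 m^2. Combine: 0.0095558812 m^3 / 1318 m^2 = 7.2502892e-06 m. 1 yard = 0.9144 m, so 7.2502892e-06 m = 7.2502892e-06 / 0.9144 = 7.9290127e-06 yard ≈ 7.929e-06 yard (4 s.f.).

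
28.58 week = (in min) 1 week = 604800 s, so 28.58 week = 28.58 * 604800 = 17285184 s. 1 min = 60 s, so 17285184 s = 17285184 / 60 = 288086.4 min ≈ 2.881e+05 min (4 s.f.). Final answer: 2.881e+05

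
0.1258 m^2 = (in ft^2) 1.354. Check: 1 ft^2 = 0.09290304 m^2, so 0.1258 m^2 = 0.1258 / 0.09290304 = 1.3540999 ft^2 ≈ 1.354 ft^2 (4 s.f.).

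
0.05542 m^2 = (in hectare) 1 hectare = 10000 m^2, so 0.05542 m^2 = 0.05542 / 10000 = 5.542e-06 hectare. Final answer: 5.542e-06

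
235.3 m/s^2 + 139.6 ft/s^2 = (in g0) 28.33. Check: 235.3 m/s^2 is already in m/s^2. 1 ft/s^2 = 0.3048 m/s^2, so 139.6 ft/s^2 = 139.6 * 0.3048 = 42.55008 m/s^2. Sum: 235.3 + 42.55008 = 277.85008 m/s^2. 1 g0 = 9.80665 m/s^2, so 277.85008 m/s^2 = 277.85008 / 9.80665 = 28.332823 g0 ≈ 28.33 g0 (4 s.f.).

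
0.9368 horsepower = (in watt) 698.6. Check: 1 horsepower = 745.69987 W, so 0.9368 horsepower = 0.9368 * 745.69987 = 698.57164 W. 698.57164 W = 698.57164 watt ≈ 698.6 watt (4 s.f.).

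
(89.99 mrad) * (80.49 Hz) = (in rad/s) 7.243. Check: 1 mrad = 0.001 rad, so 89.99 mrad = 89.99 * 0.001 = 0.08999 rad. 80.49 Hz is already in Hz. Combine: 0.08999 rad * 80.49 Hz = 7.2432951 rad/s. Result: 7.2432951 rad/s ≈ 7.243 rad/s (4 s.f.).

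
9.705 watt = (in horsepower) 0.01301. Check: 9.705 watt = 9.705 W. 1 horsepower = 745.69987 W, so 9.705 W = 9.705 / 745.69987 = 0.013014619 horsepower ≈ 0.01301 horsepower (4 s.f.).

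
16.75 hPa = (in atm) 0.01653. Check: 1 hPa = 100 Pa, so 16.75 hPa = 16.75 * 100 = 1675 Pa. 1 atm = 101325 Pa, so 1675 Pa = 1675 / 101325 = 0.016530965 atm ≈ 0.01653 atm (4 s.f.).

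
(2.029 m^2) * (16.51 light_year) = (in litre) 3.169e+20. Check: 2.029 m^2 is already in m^2. 1 light_year = 9.4607305e+15 m, so 16.51 light_year = 16.51 * 9.4607305e+15 = 1.5619666e+17 m. Combine: 2.029 m^2 * 1.5619666e+17 m = 3.1692302e+17 m^3. 1 litre = 0.001 m^3, so 3.1692302e+17 m^3 = 3.1692302e+17 / 0.001 = 3.1692302e+20 litre ≈ 3.169e+20 litre (4 s.f.).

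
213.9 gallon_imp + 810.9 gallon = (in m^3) 1 gallon_imp = 0.00454609 m^3, so 213.9 gallon_imp = 213.9 * 0.00454609 = 0.97240865 m^3. 1 gallon = 0.0037854118 m^3, so 810.9 gallon = 810.9 * 0.0037854118 = 3.0695904 m^3. Sum: 0.97240865 + 3.0695904 = 4.0419991 m^3. Result: 4.0419991 m^3 ≈ 4.042 m^3 (4 s.f.). Final answer: 4.042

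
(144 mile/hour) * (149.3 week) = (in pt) 1.648e+13. Check: 1 mile/hour = 0.44704 m/s, so 144 mile/hour = 144 * 0.44704 = 64.37376 m/s. 1 week = 604800 s, so 149.3 week = 149.3 * 604800 = 90296640 s. Combine: 64.37376 m/s * 90296640 s = 5.8127342e+09 m. 1 pt = 0.00035277778 m, so 5.8127342e+09 m = 5.8127342e+09 / 0.00035277778 = 1.6477042e+13 pt ≈ 1.648e+13 pt (4 s.f.).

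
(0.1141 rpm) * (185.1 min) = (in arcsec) 1 rpm = 0.10471976 rad/s, so 0.1141 rpm = 0.1141 * 0.10471976 = 0.011948524 rad/s. 1 min = 60 s, so 185.1 min = 185.1 * 60 = 11106 s. Combine: 0.011948524 rad/s * 11106 s = 132.70031 rad. 1 arcsec = 4.8481368e-06 rad, so 132.70031 rad = 132.70031 / 4.8481368e-06 = 27371403 arcsec ≈ 2.737e+07 arcsec (4 s.f.). Final answer: 2.737e+07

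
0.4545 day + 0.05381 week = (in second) 1 day = 86400 s, so 0.4545 day = 0.4545 * 86400 = 39268.8 s. 1 week = 604800 s, so 0.05381 week = 0.05381 * 604800 = 32544.288 s. Sum: 39268.8 + 32544.288 = 71813.088 s. 71813.088 s = 71813.088 second ≈ 7.181e+04 second (4 s.f.). Final answer: 7.181e+04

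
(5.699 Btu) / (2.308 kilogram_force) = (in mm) 1 Btu = 1055.0559 J, so 5.699 Btu = 5.699 * 1055.0559 = 6012.7633 J. 1 kilogram_force = 9.80665 N, so 2.308 kilogram_force = 2.308 * 9.80665 = 22.633748 N. Combine: 6012.7633 J / 22.633748 N = 265.65478 m. 1 mm = 0.001 m, so 265.65478 m = 265.65478 / 0.001 = 265654.78 mm ≈ 2.657e+05 mm (4 s.f.). Final answer: 2.657e+05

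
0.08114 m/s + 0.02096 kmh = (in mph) 0.1945. Check: 0.08114 m/s is already in m/s. 1 kmh = 0.27777778 m/s, so 0.02096 kmh = 0.02096 * 0.27777778 = 0.0058222222 m/s. Sum: 0.08114 + 0.0058222222 = 0.086962222 m/s. 1 mph = 0.44704 m/s, so 0.086962222 m/s = 0.086962222 / 0.44704 = 0.19452895 mph ≈ 0.1945 mph (4 s.f.).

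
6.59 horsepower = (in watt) 4914. Check: 1 horsepower = 745.69987 W, so 6.59 horsepower = 6.59 * 745.69987 = 4914.1622 W. 4914.1622 W = 4914.1622 watt ≈ 4914 watt (4 s.f.).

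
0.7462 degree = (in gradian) 1 degree = 0.017453293 rad, so 0.7462 degree = 0.7462 * 0.017453293 = 0.013023647 rad. 1 gradian = 0.015707963 rad, so 0.013023647 rad = 0.013023647 / 0.015707963 = 0.82911111 gradian ≈ 0.8291 gradian (4 s.f.). Final answer: 0.8291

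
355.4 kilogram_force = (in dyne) 1 kilogram_force = 9.80665 N, so 355.4 kilogram_force = 355.4 * 9.80665 = 3485.2834 N. 1 dyne = 1e-05 N, so 3485.2834 N = 3485.2834 / 1e-05 = 3.4852834e+08 dyne ≈ 3.485e+08 dyne (4 s.f.). Final answer: 3.485e+08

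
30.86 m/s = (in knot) 59.99. Check: 1 knot = 0.51444444 m/s, so 30.86 m/s = 30.86 / 0.51444444 = 59.987041 knot ≈ 59.99 knot (4 s.f.).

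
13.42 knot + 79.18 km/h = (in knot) 1 knot = 0.51444444 m/s, so 13.42 knot = 13.42 * 0.51444444 = 6.9038444 m/s. 1 km/h = 0.27777778 m/s, so 79.18 km/h = 79.18 * 0.27777778 = 21.994444 m/s. Sum: 6.9038444 + 21.994444 = 28.898289 m/s. 1 knot = 0.51444444 m/s, so 28.898289 m/s = 28.898289 / 0.51444444 = 56.17378 knot ≈ 56.17 knot (4 s.f.). Final answer: 56.17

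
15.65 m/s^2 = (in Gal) 1 Gal = 0.01 m/s^2, so 15.65 m/s^2 = 15.65 / 0.01 = 1565 Gal. Final answer: 1565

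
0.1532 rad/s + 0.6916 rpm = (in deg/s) 12.93. Check: 0.1532 rad/s is already in rad/s. 1 rpm = 0.10471976 rad/s, so 0.6916 rpm = 0.6916 * 0.10471976 = 0.072424183 rad/s. Sum: 0.1532 + 0.072424183 = 0.22562418 rad/s. 1 deg/s = 0.017453293 rad/s, so 0.22562418 rad/s = 0.22562418 / 0.017453293 = 12.927313 deg/s ≈ 12.93 deg/s (4 s.f.).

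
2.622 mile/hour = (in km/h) 1 mile/hour = 0.44704 m/s, so 2.622 mile/hour = 2.622 * 0.44704 = 1.1721389 m/s. 1 km/h = 0.27777778 m/s, so 1.1721389 m/s = 1.1721389 / 0.27777778 = 4.2197 km/h ≈ 4.22 km/h (4 s.f.). Final answer: 4.22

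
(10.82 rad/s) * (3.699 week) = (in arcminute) 10.82 rad/s is already in rad/s. 1 week = 604800 s, so 3.699 week = 3.699 * 604800 = 2237155.2 s. Combine: 10.82 rad/s * 2237155.2 s = 24206019 rad. 1 arcminute = 0.00029088821 rad, so 24206019 rad = 24206019 / 0.00029088821 = 8.3214165e+10 arcminute ≈ 8.321e+10 arcminute (4 s.f.). Final answer: 8.321e+10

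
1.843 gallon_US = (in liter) 1 gallon_US = 0.0037854118 m^3, so 1.843 gallon_US = 1.843 * 0.0037854118 = 0.0069765139 m^3. 1 liter = 0.001 m^3, so 0.0069765139 m^3 = 0.0069765139 / 0.001 = 6.9765139 liter ≈ 6.977 liter (4 s.f.). Final answer: 6.977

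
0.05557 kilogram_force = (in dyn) 1 kilogram_force = 9.80665 N, so 0.05557 kilogram_force = 0.05557 * 9.80665 = 0.54495554 N. 1 dyn = 1e-05 N, so 0.54495554 N = 0.54495554 / 1e-05 = 54495.554 dyn ≈ 5.45e+04 dyn (4 s.f.). Final answer: 5.45e+04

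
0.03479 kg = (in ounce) 1.227. Check: 1 ounce = 0.028349523 kg, so 0.03479 kg = 0.03479 / 0.028349523 = 1.2271811 ounce ≈ 1.227 ounce (4 s.f.).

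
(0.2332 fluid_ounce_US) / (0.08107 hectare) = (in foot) 2.791e-08. Check: 1 fluid_ounce_US = 2.957353e-05 m^3, so 0.2332 fluid_ounce_US = 0.2332 * 2.957353e-05 = 6.8965471e-06 m^3. 1 hectare = 10000 m^2, so 0.08107 hectare = 0.08107 * 10000 = 810.7 m^2. Combine: 6.8965471e-06 m^3 / 810.7 m^2 = 8.506904e-09 m. 1 foot = 0.3048 m, so 8.506904e-09 m = 8.506904e-09 / 0.3048 = 2.790979e-08 foot ≈ 2.791e-08 foot (4 s.f.).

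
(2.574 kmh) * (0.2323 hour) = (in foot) 1962. Check: 1 kmh = 0.27777778 m/s, so 2.574 kmh = 2.574 * 0.27777778 = 0.715 m/s. 1 hour = 3600 s, so 0.2323 hour = 0.2323 * 3600 = 836.28 s. Combine: 0.715 m/s * 836.28 s = 597.9402 m. 1 foot = 0.3048 m, so 597.9402 m = 597.9402 / 0.3048 = 1961.7461 foot ≈ 1962 foot (4 s.f.).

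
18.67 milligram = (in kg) 1.867e-05. Check: 1 milligram = 1e-06 kg, so 18.67 milligram = 18.67 * 1e-06 = 1.867e-05 kg. Result: 1.867e-05 kg.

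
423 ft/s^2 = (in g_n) 13.15. Check: 1 ft/s^2 = 0.3048 m/s^2, so 423 ft/s^2 = 423 * 0.3048 = 128.9304 m/s^2. 1 g_n = 9.80665 m/s^2, so 128.9304 m/s^2 = 128.9304 / 9.80665 = 13.147242 g_n ≈ 13.15 g_n (4 s.f.).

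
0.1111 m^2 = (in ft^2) 1.196. Check: 1 ft^2 = 0.09290304 m^2, so 0.1111 m^2 = 0.1111 / 0.09290304 = 1.1958704 ft^2 ≈ 1.196 ft^2 (4 s.f.).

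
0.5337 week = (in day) 1 week = 604800 s, so 0.5337 week = 0.5337 * 604800 = 322781.76 s. 1 day = 86400 s, so 322781.76 s = 322781.76 / 86400 = 3.7359 day ≈ 3.736 day (4 s.f.). Final answer: 3.736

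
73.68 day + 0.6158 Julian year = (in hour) 7166. Check: 1 day = 86400 s, so 73.68 day = 73.68 * 86400 = 6365952 s. 1 Julian year = 31557600 s, so 0.6158 Julian year = 0.6158 * 31557600 = 19433170 s. Sum: 6365952 + 19433170 = 25799122 s. 1 hour = 3600 s, so 25799122 s = 25799122 / 3600 = 7166.4228 hour ≈ 7166 hour (4 s.f.).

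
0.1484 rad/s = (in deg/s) 8.503. Check: 1 deg/s = 0.017453293 rad/s, so 0.1484 rad/s = 0.1484 / 0.017453293 = 8.5026937 deg/s ≈ 8.503 deg/s (4 s.f.).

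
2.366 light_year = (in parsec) 0.7254. Check: 1 light_year = 9.4607305e+15 m, so 2.366 light_year = 2.366 * 9.4607305e+15 = 2.2384088e+16 m. 1 parsec = 3.0856776e+16 m, so 2.2384088e+16 m = 2.2384088e+16 / 3.0856776e+16 = 0.7254189 parsec ≈ 0.7254 parsec (4 s.f.).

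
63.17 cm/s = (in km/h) 2.274. Check: 1 cm/s = 0.01 m/s, so 63.17 cm/s = 63.17 * 0.01 = 0.6317 m/s. 1 km/h = 0.27777778 m/s, so 0.6317 m/s = 0.6317 / 0.27777778 = 2.27412 km/h ≈ 2.274 km/h (4 s.f.).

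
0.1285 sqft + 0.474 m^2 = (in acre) 0.0001201. Check: 1 sqft = 0.09290304 m^2, so 0.1285 sqft = 0.1285 * 0.09290304 = 0.011938041 m^2. 0.474 m^2 is already in m^2. Sum: 0.011938041 + 0.474 = 0.48593804 m^2. 1 acre = 4046.8564 m^2, so 0.48593804 m^2 = 0.48593804 / 4046.8564 = 0.0001200779 acre ≈ 0.0001201 acre (4 s.f.).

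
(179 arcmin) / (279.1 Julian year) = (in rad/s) 1 arcmin = 0.00029088821 rad, so 179 arcmin = 179 * 0.00029088821 = 0.052068989 rad. 1 Julian year = 31557600 s, so 279.1 Julian year = 279.1 * 31557600 = 8.8077262e+09 s. Combine: 0.052068989 rad / 8.8077262e+09 s = 5.9117403e-12 rad/s. Result: 5.9117403e-12 rad/s ≈ 5.912e-12 rad/s (4 s.f.). Final answer: 5.912e-12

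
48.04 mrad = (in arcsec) 1 mrad = 0.001 rad, so 48.04 mrad = 48.04 * 0.001 = 0.04804 rad. 1 arcsec = 4.8481368e-06 rad, so 0.04804 rad = 0.04804 / 4.8481368e-06 = 9908.9613 arcsec ≈ 9909 arcsec (4 s.f.). Final answer: 9909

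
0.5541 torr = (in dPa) 738.7. Check: 1 torr = 133.32237 Pa, so 0.5541 torr = 0.5541 * 133.32237 = 73.873924 Pa. 1 dPa = 0.1 Pa, so 73.873924 Pa = 73.873924 / 0.1 = 738.73924 dPa ≈ 738.7 dPa (4 s.f.).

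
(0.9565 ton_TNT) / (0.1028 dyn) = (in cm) 1 ton_TNT = 4.184e+09 J, so 0.9565 ton_TNT = 0.9565 * 4.184e+09 = 4.001996e+09 J. 1 dyn = 1e-05 N, so 0.1028 dyn = 0.1028 * 1e-05 = 1.028e-06 N. Combine: 4.001996e+09 J / 1.028e-06 N = 3.8929922e+15 m. 1 cm = 0.01 m, so 3.8929922e+15 m = 3.8929922e+15 / 0.01 = 3.8929922e+17 cm ≈ 3.893e+17 cm (4 s.f.). Final answer: 3.893e+17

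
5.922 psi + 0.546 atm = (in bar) 1 psi = 6894.7573 Pa, so 5.922 psi = 5.922 * 6894.7573 = 40830.753 Pa. 1 atm = 101325 Pa, so 0.546 atm = 0.546 * 101325 = 55323.45 Pa. Sum: 40830.753 + 55323.45 = 96154.203 Pa. 1 bar = 100000 Pa, so 96154.203 Pa = 96154.203 / 100000 = 0.96154203 bar ≈ 0.9615 bar (4 s.f.). Final answer: 0.9615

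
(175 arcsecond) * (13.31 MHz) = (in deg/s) 1 arcsecond = 4.8481368e-06 rad, so 175 arcsecond = 175 * 4.8481368e-06 = 0.00084842394 rad. 1 MHz = 1000000 Hz, so 13.31 MHz = 13.31 * 1000000 = 13310000 Hz. Combine: 0.00084842394 rad * 13310000 Hz = 11292.523 rad/s. 1 deg/s = 0.017453293 rad/s, so 11292.523 rad/s = 11292.523 / 0.017453293 = 647013.89 deg/s ≈ 6.47e+05 deg/s (4 s.f.). Final answer: 6.47e+05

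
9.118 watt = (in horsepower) 9.118 watt = 9.118 W. 1 horsepower = 745.69987 W, so 9.118 W = 9.118 / 745.69987 = 0.012227439 horsepower ≈ 0.01223 horsepower (4 s.f.). Final answer: 0.01223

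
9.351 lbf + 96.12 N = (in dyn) 1 lbf = 4.4482216 N, so 9.351 lbf = 9.351 * 4.4482216 = 41.59532 N. 96.12 N is already in N. Sum: 41.59532 + 96.12 = 137.71532 N. 1 dyn = 1e-05 N, so 137.71532 N = 137.71532 / 1e-05 = 13771532 dyn ≈ 1.377e+07 dyn (4 s.f.). Final answer: 1.377e+07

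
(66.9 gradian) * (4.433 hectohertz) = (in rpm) 1 gradian = 0.015707963 rad, so 66.9 gradian = 66.9 * 0.015707963 = 1.0508627 rad. 1 hectohertz = 100 Hz, so 4.433 hectohertz = 4.433 * 100 = 443.3 Hz. Combine: 1.0508627 rad * 443.3 Hz = 465.84745 rad/s. 1 rpm = 0.10471976 rad/s, so 465.84745 rad/s = 465.84745 / 0.10471976 = 4448.5155 rpm ≈ 4449 rpm (4 s.f.). Final answer: 4449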